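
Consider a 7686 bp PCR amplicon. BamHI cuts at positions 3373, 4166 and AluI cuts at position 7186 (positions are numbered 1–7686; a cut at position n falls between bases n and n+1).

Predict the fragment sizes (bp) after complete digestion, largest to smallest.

Combined cut positions (sorted): 3373, 4166, 7186.
Linear molecule, 3 cuts → 4 fragments:
  3373 − 0 = 3373 bp
  4166 − 3373 = 793 bp
  7186 − 4166 = 3020 bp
  7686 − 7186 = 500 bp
Sorted largest to smallest: 3373, 3020, 793, 500 bp.

3373, 3020, 793, 500 bp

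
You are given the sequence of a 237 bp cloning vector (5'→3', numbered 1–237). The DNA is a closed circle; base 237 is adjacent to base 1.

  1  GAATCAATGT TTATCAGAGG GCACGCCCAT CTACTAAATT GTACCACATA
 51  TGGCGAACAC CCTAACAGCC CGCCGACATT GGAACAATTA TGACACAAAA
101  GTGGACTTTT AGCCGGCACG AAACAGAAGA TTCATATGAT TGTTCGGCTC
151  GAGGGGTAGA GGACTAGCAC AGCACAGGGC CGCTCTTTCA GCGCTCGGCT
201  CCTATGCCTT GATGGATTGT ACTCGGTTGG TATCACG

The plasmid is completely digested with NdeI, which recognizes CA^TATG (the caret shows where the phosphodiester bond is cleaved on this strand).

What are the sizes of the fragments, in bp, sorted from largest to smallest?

NdeI sites (CATATG) start at positions 47, 133.
NdeI cuts after base 2 of each site, so after positions 48, 134.
Circular molecule, 2 cuts → 2 fragments:
  49–134 → 86 bp
  135–237 then 1–48 → 103 + 48 = 151 bp
Sorted largest to smallest: 151, 86 bp.

151, 86 bp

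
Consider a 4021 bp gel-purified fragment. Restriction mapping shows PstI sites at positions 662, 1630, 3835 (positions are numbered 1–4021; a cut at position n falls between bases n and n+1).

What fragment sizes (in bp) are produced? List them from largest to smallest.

2205, 968, 662, 186 bp

Linear molecule, 3 cuts → 4 fragments:
  662 − 0 = 662 bp
  1630 − 662 = 968 bp
  3835 − 1630 = 2205 bp
  4021 − 3835 = 186 bp
Sorted largest to smallest: 2205, 968, 662, 186 bp.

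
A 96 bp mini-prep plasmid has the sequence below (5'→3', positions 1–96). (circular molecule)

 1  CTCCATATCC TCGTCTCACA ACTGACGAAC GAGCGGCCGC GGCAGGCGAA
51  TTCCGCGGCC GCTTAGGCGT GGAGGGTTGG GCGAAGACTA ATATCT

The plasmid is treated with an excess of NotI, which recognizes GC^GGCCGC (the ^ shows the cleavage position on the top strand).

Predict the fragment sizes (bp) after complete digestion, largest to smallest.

NotI sites (GCGGCCGC) start at positions 33, 55.
NotI cuts after base 2 of each site, so after positions 34, 56.
Circular molecule, 2 cuts → 2 fragments:
  35–56 → 22 bp
  57–96 then 1–34 → 40 + 34 = 74 bp
Sorted largest to smallest: 74, 22 bp.

74, 22 bp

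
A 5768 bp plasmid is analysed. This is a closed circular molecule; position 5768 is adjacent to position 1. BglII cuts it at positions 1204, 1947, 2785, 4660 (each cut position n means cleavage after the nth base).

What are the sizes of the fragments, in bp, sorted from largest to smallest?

Circular molecule, 4 cuts → 4 fragments:
  1947 − 1204 = 743 bp
  2785 − 1947 = 838 bp
  4660 − 2785 = 1875 bp
  wrap: 5768 − 4660 + 1204 = 2312 bp
Sorted largest to smallest: 2312, 1875, 838, 743 bp.

2312, 1875, 838, 743 bp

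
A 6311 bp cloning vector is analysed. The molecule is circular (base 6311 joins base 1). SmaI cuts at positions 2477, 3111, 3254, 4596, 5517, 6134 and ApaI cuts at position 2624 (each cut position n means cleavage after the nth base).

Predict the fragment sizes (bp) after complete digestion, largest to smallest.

Combined cut positions (sorted): 2477, 2624, 3111, 3254, 4596, 5517, 6134.
Circular molecule, 7 cuts → 7 fragments:
  2624 − 2477 = 147 bp
  3111 − 2624 = 487 bp
  3254 − 3111 = 143 bp
  4596 − 3254 = 1342 bp
  5517 − 4596 = 921 bp
  6134 − 5517 = 617 bp
  wrap: 6311 − 6134 + 2477 = 2654 bp
Sorted largest to smallest: 2654, 1342, 921, 617, 487, 147, 143 bp.

2654, 1342, 921, 617, 487, 147, 143 bp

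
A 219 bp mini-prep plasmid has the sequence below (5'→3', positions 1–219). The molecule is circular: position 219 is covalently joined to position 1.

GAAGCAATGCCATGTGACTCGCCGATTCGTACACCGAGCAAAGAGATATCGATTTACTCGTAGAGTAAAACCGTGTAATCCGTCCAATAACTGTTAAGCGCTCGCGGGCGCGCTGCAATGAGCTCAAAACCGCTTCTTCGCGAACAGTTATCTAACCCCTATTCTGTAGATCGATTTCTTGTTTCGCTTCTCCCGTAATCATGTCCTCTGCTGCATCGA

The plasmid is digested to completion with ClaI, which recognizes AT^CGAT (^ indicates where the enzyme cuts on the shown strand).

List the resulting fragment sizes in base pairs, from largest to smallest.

122, 97 bp

ClaI sites (ATCGAT) start at positions 48, 170.
ClaI cuts after base 2 of each site, so after positions 49, 171.
Circular molecule, 2 cuts → 2 fragments:
  50–171 → 122 bp
  172–219 then 1–49 → 48 + 49 = 97 bp
Sorted largest to smallest: 122, 97 bp.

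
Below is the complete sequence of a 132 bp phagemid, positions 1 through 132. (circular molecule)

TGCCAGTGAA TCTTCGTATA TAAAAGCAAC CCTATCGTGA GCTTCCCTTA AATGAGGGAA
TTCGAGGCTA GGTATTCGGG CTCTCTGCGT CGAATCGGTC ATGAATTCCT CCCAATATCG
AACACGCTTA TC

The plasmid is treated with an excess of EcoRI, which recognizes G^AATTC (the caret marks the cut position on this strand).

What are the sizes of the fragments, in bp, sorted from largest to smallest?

EcoRI sites (GAATTC) start at positions 58, 103.
EcoRI cuts after the first base of each site, so after positions 58, 103.
Circular molecule, 2 cuts → 2 fragments:
  59–103 → 45 bp
  104–132 then 1–58 → 29 + 58 = 87 bp
Sorted largest to smallest: 87, 45 bp.

87, 45 bp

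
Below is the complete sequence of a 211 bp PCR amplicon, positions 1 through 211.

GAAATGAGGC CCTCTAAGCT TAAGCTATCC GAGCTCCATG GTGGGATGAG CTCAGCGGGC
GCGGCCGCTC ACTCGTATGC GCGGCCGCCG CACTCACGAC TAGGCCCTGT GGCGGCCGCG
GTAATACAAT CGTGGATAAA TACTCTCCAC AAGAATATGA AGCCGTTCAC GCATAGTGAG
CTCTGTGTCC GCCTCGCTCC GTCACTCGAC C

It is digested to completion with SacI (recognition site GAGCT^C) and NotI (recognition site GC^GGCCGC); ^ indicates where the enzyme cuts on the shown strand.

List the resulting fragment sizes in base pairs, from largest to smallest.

69, 35, 31, 29, 20, 17, 10 bp

SacI sites (GAGCTC) start at positions 31, 48, 178.
SacI cuts after base 5 of each site (before the last base), so after positions 35, 52, 182.
NotI sites (GCGGCCGC) start at positions 61, 81, 112.
NotI cuts after base 2 of each site, so after positions 62, 82, 113.
Combined cut positions: 35, 52, 62, 82, 113, 182.
Linear molecule, 6 cuts → 7 fragments:
  1–35 → 35 bp
  36–52 → 17 bp
  53–62 → 10 bp
  63–82 → 20 bp
  83–113 → 31 bp
  114–182 → 69 bp
  183–211 → 29 bp
Sorted largest to smallest: 69, 35, 31, 29, 20, 17, 10 bp.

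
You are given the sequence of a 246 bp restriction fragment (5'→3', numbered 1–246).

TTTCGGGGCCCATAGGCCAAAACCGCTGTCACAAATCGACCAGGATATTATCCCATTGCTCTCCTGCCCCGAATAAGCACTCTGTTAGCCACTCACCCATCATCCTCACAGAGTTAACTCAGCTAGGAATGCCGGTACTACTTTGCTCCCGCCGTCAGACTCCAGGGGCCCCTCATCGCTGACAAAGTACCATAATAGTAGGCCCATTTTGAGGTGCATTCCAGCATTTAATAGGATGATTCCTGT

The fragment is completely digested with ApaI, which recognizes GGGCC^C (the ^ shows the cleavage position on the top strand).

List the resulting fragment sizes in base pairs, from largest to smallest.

160, 76, 10 bp

ApaI sites (GGGCCC) start at positions 6, 166.
ApaI cuts after base 5 of each site (before the last base), so after positions 10, 170.
Linear molecule, 2 cuts → 3 fragments:
  1–10 → 10 bp
  11–170 → 160 bp
  171–246 → 76 bp
Sorted largest to smallest: 160, 76, 10 bp.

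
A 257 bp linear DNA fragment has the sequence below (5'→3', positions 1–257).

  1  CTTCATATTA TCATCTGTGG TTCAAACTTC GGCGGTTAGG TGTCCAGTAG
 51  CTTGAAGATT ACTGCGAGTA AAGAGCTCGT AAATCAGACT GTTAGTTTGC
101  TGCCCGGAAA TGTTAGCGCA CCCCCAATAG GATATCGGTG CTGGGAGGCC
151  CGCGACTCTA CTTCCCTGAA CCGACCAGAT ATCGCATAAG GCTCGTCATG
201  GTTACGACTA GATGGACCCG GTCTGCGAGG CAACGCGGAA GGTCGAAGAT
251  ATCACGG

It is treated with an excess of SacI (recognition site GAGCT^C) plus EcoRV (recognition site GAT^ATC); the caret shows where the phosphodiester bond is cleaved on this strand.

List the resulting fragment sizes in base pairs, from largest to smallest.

The SacI site (GAGCTC) starts at position 73.
SacI cuts after base 5 of each site (before the last base), so after position 77.
EcoRV sites (GATATC) start at positions 131, 178, 248.
EcoRV cuts after base 3 of each site, so after positions 133, 180, 250.
Combined cut positions: 77, 133, 180, 250.
Linear molecule, 4 cuts → 5 fragments:
  1–77 → 77 bp
  78–133 → 56 bp
  134–180 → 47 bp
  181–250 → 70 bp
  251–257 → 7 bp
Sorted largest to smallest: 77, 70, 56, 47, 7 bp.

77, 70, 56, 47, 7 bp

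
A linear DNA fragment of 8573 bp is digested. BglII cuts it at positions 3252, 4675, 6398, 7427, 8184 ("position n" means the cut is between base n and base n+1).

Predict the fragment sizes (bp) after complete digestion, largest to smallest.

Linear molecule, 5 cuts → 6 fragments:
  3252 − 0 = 3252 bp
  4675 − 3252 = 1423 bp
  6398 − 4675 = 1723 bp
  7427 − 6398 = 1029 bp
  8184 − 7427 = 757 bp
  8573 − 8184 = 389 bp
Sorted largest to smallest: 3252, 1723, 1423, 1029, 757, 389 bp.

3252, 1723, 1423, 1029, 757, 389 bp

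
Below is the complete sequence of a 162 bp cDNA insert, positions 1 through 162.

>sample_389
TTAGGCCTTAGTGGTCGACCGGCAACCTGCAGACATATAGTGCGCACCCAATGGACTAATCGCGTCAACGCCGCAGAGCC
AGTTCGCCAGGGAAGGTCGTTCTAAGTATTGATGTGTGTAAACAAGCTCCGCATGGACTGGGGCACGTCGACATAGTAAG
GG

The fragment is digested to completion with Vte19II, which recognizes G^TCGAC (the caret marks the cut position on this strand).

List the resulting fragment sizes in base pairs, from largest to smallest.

133, 15, 14 bp

Vte19II sites (GTCGAC) start at positions 14, 147.
Vte19II cuts after the first base of each site, so after positions 14, 147.
Linear molecule, 2 cuts → 3 fragments:
  1–14 → 14 bp
  15–147 → 133 bp
  148–162 → 15 bp
Sorted largest to smallest: 133, 15, 14 bp.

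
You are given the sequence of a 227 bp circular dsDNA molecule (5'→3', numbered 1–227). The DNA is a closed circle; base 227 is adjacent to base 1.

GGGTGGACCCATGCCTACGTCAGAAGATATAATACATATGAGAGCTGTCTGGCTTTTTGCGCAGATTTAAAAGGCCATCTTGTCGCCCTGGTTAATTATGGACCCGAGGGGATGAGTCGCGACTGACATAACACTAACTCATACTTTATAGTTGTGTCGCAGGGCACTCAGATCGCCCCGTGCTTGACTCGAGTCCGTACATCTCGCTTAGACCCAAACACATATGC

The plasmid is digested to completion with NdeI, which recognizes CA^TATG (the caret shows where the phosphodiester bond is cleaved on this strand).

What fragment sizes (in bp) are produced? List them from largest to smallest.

186, 41 bp

NdeI sites (CATATG) start at positions 35, 221.
NdeI cuts after base 2 of each site, so after positions 36, 222.
Circular molecule, 2 cuts → 2 fragments:
  37–222 → 186 bp
  223–227 then 1–36 → 5 + 36 = 41 bp
Sorted largest to smallest: 186, 41 bp.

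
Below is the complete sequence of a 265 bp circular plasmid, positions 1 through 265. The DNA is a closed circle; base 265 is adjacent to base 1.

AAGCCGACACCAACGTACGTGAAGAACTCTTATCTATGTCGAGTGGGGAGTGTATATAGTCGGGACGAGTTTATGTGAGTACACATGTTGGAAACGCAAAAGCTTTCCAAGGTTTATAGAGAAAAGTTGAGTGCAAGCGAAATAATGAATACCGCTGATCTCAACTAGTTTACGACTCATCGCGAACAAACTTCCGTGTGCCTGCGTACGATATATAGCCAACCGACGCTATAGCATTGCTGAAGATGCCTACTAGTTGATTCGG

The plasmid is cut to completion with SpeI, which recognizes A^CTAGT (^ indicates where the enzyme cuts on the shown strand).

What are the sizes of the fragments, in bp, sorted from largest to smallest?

177, 88 bp

SpeI sites (ACTAGT) start at positions 164, 252.
SpeI cuts after the first base of each site, so after positions 164, 252.
Circular molecule, 2 cuts → 2 fragments:
  165–252 → 88 bp
  253–265 then 1–164 → 13 + 164 = 177 bp
Sorted largest to smallest: 177, 88 bp.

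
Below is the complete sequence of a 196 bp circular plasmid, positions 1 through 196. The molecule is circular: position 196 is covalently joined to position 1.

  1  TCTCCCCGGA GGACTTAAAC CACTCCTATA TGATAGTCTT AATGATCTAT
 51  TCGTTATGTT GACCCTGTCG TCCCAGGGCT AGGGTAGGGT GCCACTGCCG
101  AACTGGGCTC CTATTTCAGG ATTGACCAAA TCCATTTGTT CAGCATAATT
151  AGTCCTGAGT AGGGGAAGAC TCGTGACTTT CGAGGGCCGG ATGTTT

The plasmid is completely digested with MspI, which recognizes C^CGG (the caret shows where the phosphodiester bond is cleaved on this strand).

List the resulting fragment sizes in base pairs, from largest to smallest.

MspI sites (CCGG) start at positions 6, 187.
MspI cuts after the first base of each site, so after positions 6, 187.
Circular molecule, 2 cuts → 2 fragments:
  7–187 → 181 bp
  188–196 then 1–6 → 9 + 6 = 15 bp
Sorted largest to smallest: 181, 15 bp.

181, 15 bp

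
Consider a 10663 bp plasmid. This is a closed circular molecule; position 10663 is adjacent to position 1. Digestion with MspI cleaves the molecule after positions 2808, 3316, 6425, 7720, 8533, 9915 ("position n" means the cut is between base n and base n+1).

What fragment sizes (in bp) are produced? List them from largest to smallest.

3556, 3109, 1382, 1295, 813, 508 bp

Circular molecule, 6 cuts → 6 fragments:
  3316 − 2808 = 508 bp
  6425 − 3316 = 3109 bp
  7720 − 6425 = 1295 bp
  8533 − 7720 = 813 bp
  9915 − 8533 = 1382 bp
  wrap: 10663 − 9915 + 2808 = 3556 bp
Sorted largest to smallest: 3556, 3109, 1382, 1295, 813, 508 bp.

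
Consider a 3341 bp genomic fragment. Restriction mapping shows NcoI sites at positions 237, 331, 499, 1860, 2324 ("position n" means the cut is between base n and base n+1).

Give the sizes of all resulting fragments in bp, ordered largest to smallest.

Linear molecule, 5 cuts → 6 fragments:
  237 − 0 = 237 bp
  331 − 237 = 94 bp
  499 − 331 = 168 bp
  1860 − 499 = 1361 bp
  2324 − 1860 = 464 bp
  3341 − 2324 = 1017 bp
Sorted largest to smallest: 1361, 1017, 464, 237, 168, 94 bp.

1361, 1017, 464, 237, 168, 94 bp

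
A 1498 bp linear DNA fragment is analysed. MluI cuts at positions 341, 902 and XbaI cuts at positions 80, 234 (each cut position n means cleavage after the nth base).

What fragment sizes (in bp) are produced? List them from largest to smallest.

Combined cut positions (sorted): 80, 234, 341, 902.
Linear molecule, 4 cuts → 5 fragments:
  80 − 0 = 80 bp
  234 − 80 = 154 bp
  341 − 234 = 107 bp
  902 − 341 = 561 bp
  1498 − 902 = 596 bp
Sorted largest to smallest: 596, 561, 154, 107, 80 bp.

596, 561, 154, 107, 80 bp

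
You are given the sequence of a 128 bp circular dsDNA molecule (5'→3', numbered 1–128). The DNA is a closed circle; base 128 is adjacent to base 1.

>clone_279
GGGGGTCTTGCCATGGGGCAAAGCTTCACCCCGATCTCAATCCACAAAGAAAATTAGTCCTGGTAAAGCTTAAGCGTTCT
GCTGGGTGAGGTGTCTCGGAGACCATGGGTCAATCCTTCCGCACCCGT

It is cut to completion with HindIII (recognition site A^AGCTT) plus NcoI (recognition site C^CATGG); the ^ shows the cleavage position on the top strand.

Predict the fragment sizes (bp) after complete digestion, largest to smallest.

HindIII sites (AAGCTT) start at positions 21, 66.
HindIII cuts after the first base of each site, so after positions 21, 66.
NcoI sites (CCATGG) start at positions 11, 103.
NcoI cuts after the first base of each site, so after positions 11, 103.
Combined cut positions: 11, 21, 66, 103.
Circular molecule, 4 cuts → 4 fragments:
  12–21 → 10 bp
  22–66 → 45 bp
  67–103 → 37 bp
  104–128 then 1–11 → 25 + 11 = 36 bp
Sorted largest to smallest: 45, 37, 36, 10 bp.

45, 37, 36, 10 bp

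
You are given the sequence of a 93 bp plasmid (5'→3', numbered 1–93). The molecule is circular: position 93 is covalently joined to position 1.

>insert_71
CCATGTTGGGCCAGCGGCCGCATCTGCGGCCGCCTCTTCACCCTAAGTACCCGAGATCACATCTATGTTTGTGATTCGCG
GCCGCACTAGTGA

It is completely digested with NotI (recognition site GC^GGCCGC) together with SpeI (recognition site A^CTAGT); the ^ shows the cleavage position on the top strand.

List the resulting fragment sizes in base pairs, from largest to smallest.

NotI sites (GCGGCCGC) start at positions 14, 26, 78.
NotI cuts after base 2 of each site, so after positions 15, 27, 79.
The SpeI site (ACTAGT) starts at position 86.
SpeI cuts after the first base of each site, so after position 86.
Combined cut positions: 15, 27, 79, 86.
Circular molecule, 4 cuts → 4 fragments:
  16–27 → 12 bp
  28–79 → 52 bp
  80–86 → 7 bp
  87–93 then 1–15 → 7 + 15 = 22 bp
Sorted largest to smallest: 52, 22, 12, 7 bp.

52, 22, 12, 7 bp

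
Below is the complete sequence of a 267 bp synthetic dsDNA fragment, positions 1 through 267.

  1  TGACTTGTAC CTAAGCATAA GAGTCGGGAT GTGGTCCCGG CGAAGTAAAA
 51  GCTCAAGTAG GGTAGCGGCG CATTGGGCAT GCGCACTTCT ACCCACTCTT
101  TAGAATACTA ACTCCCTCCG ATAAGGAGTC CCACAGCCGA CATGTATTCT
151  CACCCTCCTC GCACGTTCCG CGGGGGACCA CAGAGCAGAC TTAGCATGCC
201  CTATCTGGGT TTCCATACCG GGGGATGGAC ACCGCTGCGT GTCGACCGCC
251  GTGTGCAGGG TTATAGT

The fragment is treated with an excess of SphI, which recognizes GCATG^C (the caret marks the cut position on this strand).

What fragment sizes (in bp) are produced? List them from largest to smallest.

SphI sites (GCATGC) start at positions 77, 194.
SphI cuts after base 5 of each site (before the last base), so after positions 81, 198.
Linear molecule, 2 cuts → 3 fragments:
  1–81 → 81 bp
  82–198 → 117 bp
  199–267 → 69 bp
Sorted largest to smallest: 117, 81, 69 bp.

117, 81, 69 bp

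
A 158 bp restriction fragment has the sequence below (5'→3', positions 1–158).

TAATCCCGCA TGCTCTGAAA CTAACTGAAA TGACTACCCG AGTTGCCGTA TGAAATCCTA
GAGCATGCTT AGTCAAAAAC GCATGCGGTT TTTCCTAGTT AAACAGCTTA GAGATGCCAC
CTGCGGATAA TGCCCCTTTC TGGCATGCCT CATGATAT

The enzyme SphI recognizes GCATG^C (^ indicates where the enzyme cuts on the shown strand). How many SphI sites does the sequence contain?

GCATGC occurs starting at positions 8, 63, 81, 143.
SphI cuts at 4 sites.

4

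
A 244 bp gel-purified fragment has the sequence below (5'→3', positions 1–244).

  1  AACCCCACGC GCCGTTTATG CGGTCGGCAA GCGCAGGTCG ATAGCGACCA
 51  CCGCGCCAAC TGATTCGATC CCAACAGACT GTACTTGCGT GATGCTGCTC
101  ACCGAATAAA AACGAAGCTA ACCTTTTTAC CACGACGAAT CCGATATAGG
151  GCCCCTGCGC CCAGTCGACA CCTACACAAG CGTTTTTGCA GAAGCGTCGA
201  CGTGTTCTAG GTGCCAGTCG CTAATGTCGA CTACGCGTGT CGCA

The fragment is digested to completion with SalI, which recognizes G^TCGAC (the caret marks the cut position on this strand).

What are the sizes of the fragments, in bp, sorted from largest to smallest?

SalI sites (GTCGAC) start at positions 164, 196, 226.
SalI cuts after the first base of each site, so after positions 164, 196, 226.
Linear molecule, 3 cuts → 4 fragments:
  1–164 → 164 bp
  165–196 → 32 bp
  197–226 → 30 bp
  227–244 → 18 bp
Sorted largest to smallest: 164, 32, 30, 18 bp.

164, 32, 30, 18 bp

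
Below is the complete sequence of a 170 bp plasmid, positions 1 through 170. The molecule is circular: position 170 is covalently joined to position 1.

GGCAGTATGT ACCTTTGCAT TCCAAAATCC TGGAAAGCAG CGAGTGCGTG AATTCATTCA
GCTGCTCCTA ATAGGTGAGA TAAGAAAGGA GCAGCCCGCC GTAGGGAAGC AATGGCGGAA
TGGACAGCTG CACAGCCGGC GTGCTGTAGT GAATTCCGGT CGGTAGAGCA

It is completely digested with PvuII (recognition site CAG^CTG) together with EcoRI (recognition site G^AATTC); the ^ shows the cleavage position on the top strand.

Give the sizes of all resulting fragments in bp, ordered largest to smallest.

69, 66, 24, 11 bp

PvuII sites (CAGCTG) start at positions 59, 125.
PvuII cuts after base 3 of each site, so after positions 61, 127.
EcoRI sites (GAATTC) start at positions 50, 151.
EcoRI cuts after the first base of each site, so after positions 50, 151.
Combined cut positions: 50, 61, 127, 151.
Circular molecule, 4 cuts → 4 fragments:
  51–61 → 11 bp
  62–127 → 66 bp
  128–151 → 24 bp
  152–170 then 1–50 → 19 + 50 = 69 bp
Sorted largest to smallest: 69, 66, 24, 11 bp.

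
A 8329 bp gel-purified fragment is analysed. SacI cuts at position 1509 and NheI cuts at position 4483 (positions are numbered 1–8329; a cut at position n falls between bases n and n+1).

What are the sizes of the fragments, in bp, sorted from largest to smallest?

3846, 2974, 1509 bp

Combined cut positions (sorted): 1509, 4483.
Linear molecule, 2 cuts → 3 fragments:
  1509 − 0 = 1509 bp
  4483 − 1509 = 2974 bp
  8329 − 4483 = 3846 bp
Sorted largest to smallest: 3846, 2974, 1509 bp.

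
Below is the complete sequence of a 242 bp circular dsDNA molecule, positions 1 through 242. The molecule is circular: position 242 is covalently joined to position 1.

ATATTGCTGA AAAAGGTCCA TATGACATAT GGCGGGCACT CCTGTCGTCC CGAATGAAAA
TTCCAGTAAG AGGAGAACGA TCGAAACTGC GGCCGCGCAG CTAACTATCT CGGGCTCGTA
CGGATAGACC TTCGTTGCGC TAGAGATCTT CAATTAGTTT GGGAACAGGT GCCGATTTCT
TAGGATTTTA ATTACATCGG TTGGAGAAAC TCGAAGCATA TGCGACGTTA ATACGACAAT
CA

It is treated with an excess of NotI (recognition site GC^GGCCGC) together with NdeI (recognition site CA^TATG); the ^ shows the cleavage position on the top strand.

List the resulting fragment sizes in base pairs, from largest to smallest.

The NotI site (GCGGCCGC) starts at position 89.
NotI cuts after base 2 of each site, so after position 90.
NdeI sites (CATATG) start at positions 19, 26, 217.
NdeI cuts after base 2 of each site, so after positions 20, 27, 218.
Combined cut positions: 20, 27, 90, 218.
Circular molecule, 4 cuts → 4 fragments:
  21–27 → 7 bp
  28–90 → 63 bp
  91–218 → 128 bp
  219–242 then 1–20 → 24 + 20 = 44 bp
Sorted largest to smallest: 128, 63, 44, 7 bp.

128, 63, 44, 7 bp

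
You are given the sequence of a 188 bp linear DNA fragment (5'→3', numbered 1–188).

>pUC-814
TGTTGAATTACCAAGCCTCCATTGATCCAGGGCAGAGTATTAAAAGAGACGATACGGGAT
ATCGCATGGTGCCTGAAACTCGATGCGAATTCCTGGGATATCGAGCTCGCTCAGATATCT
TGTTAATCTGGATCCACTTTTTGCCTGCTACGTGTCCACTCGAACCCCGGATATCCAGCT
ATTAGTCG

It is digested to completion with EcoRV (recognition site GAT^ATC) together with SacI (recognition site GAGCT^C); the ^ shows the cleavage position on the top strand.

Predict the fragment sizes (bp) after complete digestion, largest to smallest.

EcoRV sites (GATATC) start at positions 58, 97, 114, 170.
EcoRV cuts after base 3 of each site, so after positions 60, 99, 116, 172.
The SacI site (GAGCTC) starts at position 103.
SacI cuts after base 5 of each site (before the last base), so after position 107.
Combined cut positions: 60, 99, 107, 116, 172.
Linear molecule, 5 cuts → 6 fragments:
  1–60 → 60 bp
  61–99 → 39 bp
  100–107 → 8 bp
  108–116 → 9 bp
  117–172 → 56 bp
  173–188 → 16 bp
Sorted largest to smallest: 60, 56, 39, 16, 9, 8 bp.

60, 56, 39, 16, 9, 8 bp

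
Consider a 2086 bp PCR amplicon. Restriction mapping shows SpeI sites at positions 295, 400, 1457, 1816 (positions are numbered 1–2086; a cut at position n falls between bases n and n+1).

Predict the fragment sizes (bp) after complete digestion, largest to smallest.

1057, 359, 295, 270, 105 bp

Linear molecule, 4 cuts → 5 fragments:
  295 − 0 = 295 bp
  400 − 295 = 105 bp
  1457 − 400 = 1057 bp
  1816 − 1457 = 359 bp
  2086 − 1816 = 270 bp
Sorted largest to smallest: 1057, 359, 295, 270, 105 bp.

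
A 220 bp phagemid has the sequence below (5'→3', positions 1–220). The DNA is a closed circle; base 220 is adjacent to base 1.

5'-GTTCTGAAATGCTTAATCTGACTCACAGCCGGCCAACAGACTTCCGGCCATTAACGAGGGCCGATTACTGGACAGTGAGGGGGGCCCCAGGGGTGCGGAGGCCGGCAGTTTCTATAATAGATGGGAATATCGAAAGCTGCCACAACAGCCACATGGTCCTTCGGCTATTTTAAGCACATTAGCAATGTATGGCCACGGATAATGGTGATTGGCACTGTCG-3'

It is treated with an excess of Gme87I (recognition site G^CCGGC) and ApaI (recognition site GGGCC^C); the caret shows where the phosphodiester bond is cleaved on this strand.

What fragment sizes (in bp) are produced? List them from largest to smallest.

147, 58, 15 bp

Gme87I sites (GCCGGC) start at positions 28, 101.
Gme87I cuts after the first base of each site, so after positions 28, 101.
The ApaI site (GGGCCC) starts at position 82.
ApaI cuts after base 5 of each site (before the last base), so after position 86.
Combined cut positions: 28, 86, 101.
Circular molecule, 3 cuts → 3 fragments:
  29–86 → 58 bp
  87–101 → 15 bp
  102–220 then 1–28 → 119 + 28 = 147 bp
Sorted largest to smallest: 147, 58, 15 bp.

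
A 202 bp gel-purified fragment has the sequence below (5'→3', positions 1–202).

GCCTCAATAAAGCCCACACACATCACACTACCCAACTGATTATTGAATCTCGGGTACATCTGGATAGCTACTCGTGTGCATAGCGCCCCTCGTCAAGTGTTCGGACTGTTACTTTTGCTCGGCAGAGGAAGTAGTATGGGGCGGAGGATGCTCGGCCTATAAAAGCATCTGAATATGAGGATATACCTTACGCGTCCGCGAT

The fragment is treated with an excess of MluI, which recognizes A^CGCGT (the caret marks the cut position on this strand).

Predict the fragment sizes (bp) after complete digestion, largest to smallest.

The MluI site (ACGCGT) starts at position 190.
MluI cuts after the first base of each site, so after position 190.
Linear molecule, 1 cut → 2 fragments:
  1–190 → 190 bp
  191–202 → 12 bp
Sorted largest to smallest: 190, 12 bp.

190, 12 bp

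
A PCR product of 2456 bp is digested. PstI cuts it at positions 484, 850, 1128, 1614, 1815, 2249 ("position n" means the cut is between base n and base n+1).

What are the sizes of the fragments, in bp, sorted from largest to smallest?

Linear molecule, 6 cuts → 7 fragments:
  484 − 0 = 484 bp
  850 − 484 = 366 bp
  1128 − 850 = 278 bp
  1614 − 1128 = 486 bp
  1815 − 1614 = 201 bp
  2249 − 1815 = 434 bp
  2456 − 2249 = 207 bp
Sorted largest to smallest: 486, 484, 434, 366, 278, 207, 201 bp.

486, 484, 434, 366, 278, 207, 201 bp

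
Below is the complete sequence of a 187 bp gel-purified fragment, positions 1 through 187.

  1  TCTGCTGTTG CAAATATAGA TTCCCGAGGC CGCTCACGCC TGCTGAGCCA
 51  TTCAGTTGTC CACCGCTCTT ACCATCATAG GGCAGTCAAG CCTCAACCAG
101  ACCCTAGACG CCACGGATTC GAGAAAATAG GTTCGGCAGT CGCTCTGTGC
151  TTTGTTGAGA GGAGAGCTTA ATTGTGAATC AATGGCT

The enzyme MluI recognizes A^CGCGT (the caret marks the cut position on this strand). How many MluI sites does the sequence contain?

0

No occurrence of ACGCGT is present in the sequence.
MluI does not cut: 0 sites.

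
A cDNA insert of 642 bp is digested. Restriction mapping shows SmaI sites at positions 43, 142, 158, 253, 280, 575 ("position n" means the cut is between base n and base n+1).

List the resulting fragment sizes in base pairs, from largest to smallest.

295, 99, 95, 67, 43, 27, 16 bp

Linear molecule, 6 cuts → 7 fragments:
  43 − 0 = 43 bp
  142 − 43 = 99 bp
  158 − 142 = 16 bp
  253 − 158 = 95 bp
  280 − 253 = 27 bp
  575 − 280 = 295 bp
  642 − 575 = 67 bp
Sorted largest to smallest: 295, 99, 95, 67, 43, 27, 16 bp.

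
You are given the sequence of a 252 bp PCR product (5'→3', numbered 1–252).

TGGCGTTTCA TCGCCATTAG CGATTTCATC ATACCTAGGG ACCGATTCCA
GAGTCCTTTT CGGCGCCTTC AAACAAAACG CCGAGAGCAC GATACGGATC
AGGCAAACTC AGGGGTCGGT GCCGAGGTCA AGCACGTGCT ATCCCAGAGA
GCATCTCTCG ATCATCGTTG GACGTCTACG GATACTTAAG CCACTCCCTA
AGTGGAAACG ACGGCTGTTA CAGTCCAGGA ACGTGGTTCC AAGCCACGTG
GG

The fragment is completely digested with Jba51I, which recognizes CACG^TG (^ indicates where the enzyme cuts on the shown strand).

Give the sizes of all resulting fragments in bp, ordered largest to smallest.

Jba51I sites (CACGTG) start at positions 133, 245.
Jba51I cuts after base 4 of each site, so after positions 136, 248.
Linear molecule, 2 cuts → 3 fragments:
  1–136 → 136 bp
  137–248 → 112 bp
  249–252 → 4 bp
Sorted largest to smallest: 136, 112, 4 bp.

136, 112, 4 bp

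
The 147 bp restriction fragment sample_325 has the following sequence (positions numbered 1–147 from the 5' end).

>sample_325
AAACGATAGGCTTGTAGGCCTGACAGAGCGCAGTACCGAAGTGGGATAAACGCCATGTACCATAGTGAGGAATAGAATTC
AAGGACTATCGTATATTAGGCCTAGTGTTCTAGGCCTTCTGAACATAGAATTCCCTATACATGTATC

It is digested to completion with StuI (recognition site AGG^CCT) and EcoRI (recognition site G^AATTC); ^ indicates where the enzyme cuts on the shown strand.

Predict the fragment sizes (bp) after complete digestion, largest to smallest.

57, 25, 19, 18, 14, 14 bp

StuI sites (AGGCCT) start at positions 16, 98, 112.
StuI cuts after base 3 of each site, so after positions 18, 100, 114.
EcoRI sites (GAATTC) start at positions 75, 128.
EcoRI cuts after the first base of each site, so after positions 75, 128.
Combined cut positions: 18, 75, 100, 114, 128.
Linear molecule, 5 cuts → 6 fragments:
  1–18 → 18 bp
  19–75 → 57 bp
  76–100 → 25 bp
  101–114 → 14 bp
  115–128 → 14 bp
  129–147 → 19 bp
Sorted largest to smallest: 57, 25, 19, 18, 14, 14 bp.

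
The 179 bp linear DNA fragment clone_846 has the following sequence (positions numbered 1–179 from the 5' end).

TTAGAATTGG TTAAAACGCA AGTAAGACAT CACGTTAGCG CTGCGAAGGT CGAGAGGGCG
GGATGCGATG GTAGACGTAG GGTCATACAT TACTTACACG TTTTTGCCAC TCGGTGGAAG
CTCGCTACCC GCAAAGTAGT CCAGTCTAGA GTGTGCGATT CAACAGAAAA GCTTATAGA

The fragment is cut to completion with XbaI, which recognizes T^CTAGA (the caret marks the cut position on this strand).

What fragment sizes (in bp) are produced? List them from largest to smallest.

The XbaI site (TCTAGA) starts at position 145.
XbaI cuts after the first base of each site, so after position 145.
Linear molecule, 1 cut → 2 fragments:
  1–145 → 145 bp
  146–179 → 34 bp
Sorted largest to smallest: 145, 34 bp.

145, 34 bp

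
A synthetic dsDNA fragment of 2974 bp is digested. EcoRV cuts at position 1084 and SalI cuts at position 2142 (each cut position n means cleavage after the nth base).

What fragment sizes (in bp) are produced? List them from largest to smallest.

Combined cut positions (sorted): 1084, 2142.
Linear molecule, 2 cuts → 3 fragments:
  1084 − 0 = 1084 bp
  2142 − 1084 = 1058 bp
  2974 − 2142 = 832 bp
Sorted largest to smallest: 1084, 1058, 832 bp.

1084, 1058, 832 bp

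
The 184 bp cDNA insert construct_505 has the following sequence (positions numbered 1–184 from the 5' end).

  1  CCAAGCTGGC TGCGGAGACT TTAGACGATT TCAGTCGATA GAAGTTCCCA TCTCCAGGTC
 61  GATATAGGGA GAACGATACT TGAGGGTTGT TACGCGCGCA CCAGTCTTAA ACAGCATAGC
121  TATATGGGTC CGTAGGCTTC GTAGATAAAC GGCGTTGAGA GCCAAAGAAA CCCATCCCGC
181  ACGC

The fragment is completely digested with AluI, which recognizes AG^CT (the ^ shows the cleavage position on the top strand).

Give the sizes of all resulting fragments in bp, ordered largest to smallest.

114, 65, 5 bp

AluI sites (AGCT) start at positions 4, 118.
AluI cuts after base 2 of each site, so after positions 5, 119.
Linear molecule, 2 cuts → 3 fragments:
  1–5 → 5 bp
  6–119 → 114 bp
  120–184 → 65 bp
Sorted largest to smallest: 114, 65, 5 bp.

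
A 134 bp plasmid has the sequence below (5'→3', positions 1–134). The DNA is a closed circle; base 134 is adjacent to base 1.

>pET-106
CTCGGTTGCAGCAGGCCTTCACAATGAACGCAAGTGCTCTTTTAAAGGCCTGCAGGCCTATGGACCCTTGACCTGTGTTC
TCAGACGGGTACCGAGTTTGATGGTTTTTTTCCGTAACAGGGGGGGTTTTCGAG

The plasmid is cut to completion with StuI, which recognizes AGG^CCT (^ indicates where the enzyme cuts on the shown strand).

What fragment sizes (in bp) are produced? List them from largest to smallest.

93, 33, 8 bp

StuI sites (AGGCCT) start at positions 13, 46, 54.
StuI cuts after base 3 of each site, so after positions 15, 48, 56.
Circular molecule, 3 cuts → 3 fragments:
  16–48 → 33 bp
  49–56 → 8 bp
  57–134 then 1–15 → 78 + 15 = 93 bp
Sorted largest to smallest: 93, 33, 8 bp.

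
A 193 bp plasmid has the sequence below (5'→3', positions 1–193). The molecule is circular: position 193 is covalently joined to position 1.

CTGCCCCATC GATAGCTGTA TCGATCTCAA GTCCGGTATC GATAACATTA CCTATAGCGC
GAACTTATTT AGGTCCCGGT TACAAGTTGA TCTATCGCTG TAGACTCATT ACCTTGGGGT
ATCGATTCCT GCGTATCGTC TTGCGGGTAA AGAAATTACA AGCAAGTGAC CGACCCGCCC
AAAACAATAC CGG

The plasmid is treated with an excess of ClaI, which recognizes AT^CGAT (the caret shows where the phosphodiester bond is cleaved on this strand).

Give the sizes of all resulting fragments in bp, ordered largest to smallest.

ClaI sites (ATCGAT) start at positions 8, 20, 38, 121.
ClaI cuts after base 2 of each site, so after positions 9, 21, 39, 122.
Circular molecule, 4 cuts → 4 fragments:
  10–21 → 12 bp
  22–39 → 18 bp
  40–122 → 83 bp
  123–193 then 1–9 → 71 + 9 = 80 bp
Sorted largest to smallest: 83, 80, 18, 12 bp.

83, 80, 18, 12 bp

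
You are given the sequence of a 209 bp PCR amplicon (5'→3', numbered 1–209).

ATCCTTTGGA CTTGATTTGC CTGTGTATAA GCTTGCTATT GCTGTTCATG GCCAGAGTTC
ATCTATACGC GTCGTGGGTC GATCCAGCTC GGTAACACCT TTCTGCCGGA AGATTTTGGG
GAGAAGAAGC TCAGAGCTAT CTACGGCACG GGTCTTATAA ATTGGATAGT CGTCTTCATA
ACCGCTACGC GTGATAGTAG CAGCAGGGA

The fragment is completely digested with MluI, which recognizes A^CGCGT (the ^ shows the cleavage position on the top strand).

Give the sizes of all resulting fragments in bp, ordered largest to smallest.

120, 67, 22 bp

MluI sites (ACGCGT) start at positions 67, 187.
MluI cuts after the first base of each site, so after positions 67, 187.
Linear molecule, 2 cuts → 3 fragments:
  1–67 → 67 bp
  68–187 → 120 bp
  188–209 → 22 bp
Sorted largest to smallest: 120, 67, 22 bp.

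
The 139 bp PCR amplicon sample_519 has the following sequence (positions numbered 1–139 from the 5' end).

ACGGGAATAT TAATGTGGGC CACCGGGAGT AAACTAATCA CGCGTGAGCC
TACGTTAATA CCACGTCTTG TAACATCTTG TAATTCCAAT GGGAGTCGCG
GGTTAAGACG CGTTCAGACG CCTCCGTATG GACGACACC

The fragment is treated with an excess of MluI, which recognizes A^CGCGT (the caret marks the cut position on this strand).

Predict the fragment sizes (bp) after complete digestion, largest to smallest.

68, 40, 31 bp

MluI sites (ACGCGT) start at positions 40, 108.
MluI cuts after the first base of each site, so after positions 40, 108.
Linear molecule, 2 cuts → 3 fragments:
  1–40 → 40 bp
  41–108 → 68 bp
  109–139 → 31 bp
Sorted largest to smallest: 68, 40, 31 bp.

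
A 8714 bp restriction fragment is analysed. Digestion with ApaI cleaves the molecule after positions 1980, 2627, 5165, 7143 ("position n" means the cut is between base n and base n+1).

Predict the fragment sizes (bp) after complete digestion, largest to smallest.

2538, 1980, 1978, 1571, 647 bp

Linear molecule, 4 cuts → 5 fragments:
  1980 − 0 = 1980 bp
  2627 − 1980 = 647 bp
  5165 − 2627 = 2538 bp
  7143 − 5165 = 1978 bp
  8714 − 7143 = 1571 bp
Sorted largest to smallest: 2538, 1980, 1978, 1571, 647 bp.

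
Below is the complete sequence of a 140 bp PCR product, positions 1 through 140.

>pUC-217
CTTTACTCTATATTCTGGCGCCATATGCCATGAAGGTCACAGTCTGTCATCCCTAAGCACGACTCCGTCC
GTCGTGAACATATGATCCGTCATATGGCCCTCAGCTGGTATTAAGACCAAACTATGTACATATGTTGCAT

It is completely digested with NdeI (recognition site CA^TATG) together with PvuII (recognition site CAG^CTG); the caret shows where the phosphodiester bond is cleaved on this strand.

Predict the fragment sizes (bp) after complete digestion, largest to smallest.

57, 26, 23, 12, 12, 10 bp

NdeI sites (CATATG) start at positions 22, 79, 91, 129.
NdeI cuts after base 2 of each site, so after positions 23, 80, 92, 130.
The PvuII site (CAGCTG) starts at position 102.
PvuII cuts after base 3 of each site, so after position 104.
Combined cut positions: 23, 80, 92, 104, 130.
Linear molecule, 5 cuts → 6 fragments:
  1–23 → 23 bp
  24–80 → 57 bp
  81–92 → 12 bp
  93–104 → 12 bp
  105–130 → 26 bp
  131–140 → 10 bp
Sorted largest to smallest: 57, 26, 23, 12, 12, 10 bp.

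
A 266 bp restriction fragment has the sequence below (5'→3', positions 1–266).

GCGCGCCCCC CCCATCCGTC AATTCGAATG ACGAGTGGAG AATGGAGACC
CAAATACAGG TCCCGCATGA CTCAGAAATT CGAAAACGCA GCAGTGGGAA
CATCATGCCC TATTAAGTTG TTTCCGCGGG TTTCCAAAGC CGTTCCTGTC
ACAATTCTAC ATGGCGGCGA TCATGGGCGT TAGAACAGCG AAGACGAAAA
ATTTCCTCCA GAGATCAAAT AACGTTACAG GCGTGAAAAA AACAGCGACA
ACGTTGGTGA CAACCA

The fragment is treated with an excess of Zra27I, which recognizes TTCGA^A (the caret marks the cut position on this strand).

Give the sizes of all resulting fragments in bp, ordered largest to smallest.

Zra27I sites (TTCGAA) start at positions 23, 79.
Zra27I cuts after base 5 of each site (before the last base), so after positions 27, 83.
Linear molecule, 2 cuts → 3 fragments:
  1–27 → 27 bp
  28–83 → 56 bp
  84–266 → 183 bp
Sorted largest to smallest: 183, 56, 27 bp.

183, 56, 27 bp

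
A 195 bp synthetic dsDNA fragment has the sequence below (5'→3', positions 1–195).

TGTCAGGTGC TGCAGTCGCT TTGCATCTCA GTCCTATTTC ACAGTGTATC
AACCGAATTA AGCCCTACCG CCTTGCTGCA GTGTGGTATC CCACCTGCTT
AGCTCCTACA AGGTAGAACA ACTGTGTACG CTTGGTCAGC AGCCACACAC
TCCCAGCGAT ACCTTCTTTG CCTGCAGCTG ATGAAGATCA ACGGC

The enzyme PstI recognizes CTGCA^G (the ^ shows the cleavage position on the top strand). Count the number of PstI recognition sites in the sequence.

3

CTGCAG occurs starting at positions 10, 76, 172.
PstI cuts at 3 sites.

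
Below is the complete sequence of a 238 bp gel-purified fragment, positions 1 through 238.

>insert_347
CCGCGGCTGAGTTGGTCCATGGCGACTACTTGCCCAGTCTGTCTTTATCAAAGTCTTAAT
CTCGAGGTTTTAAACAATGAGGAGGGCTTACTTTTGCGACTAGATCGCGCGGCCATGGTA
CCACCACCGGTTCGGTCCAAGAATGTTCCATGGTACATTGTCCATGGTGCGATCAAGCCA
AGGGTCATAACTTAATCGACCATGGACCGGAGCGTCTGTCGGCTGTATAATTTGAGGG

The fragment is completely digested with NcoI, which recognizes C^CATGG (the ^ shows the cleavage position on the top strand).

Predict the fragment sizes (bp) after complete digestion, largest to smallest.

NcoI sites (CCATGG) start at positions 17, 113, 148, 162, 200.
NcoI cuts after the first base of each site, so after positions 17, 113, 148, 162, 200.
Linear molecule, 5 cuts → 6 fragments:
  1–17 → 17 bp
  18–113 → 96 bp
  114–148 → 35 bp
  149–162 → 14 bp
  163–200 → 38 bp
  201–238 → 38 bp
Sorted largest to smallest: 96, 38, 38, 35, 17, 14 bp.

96, 38, 38, 35, 17, 14 bp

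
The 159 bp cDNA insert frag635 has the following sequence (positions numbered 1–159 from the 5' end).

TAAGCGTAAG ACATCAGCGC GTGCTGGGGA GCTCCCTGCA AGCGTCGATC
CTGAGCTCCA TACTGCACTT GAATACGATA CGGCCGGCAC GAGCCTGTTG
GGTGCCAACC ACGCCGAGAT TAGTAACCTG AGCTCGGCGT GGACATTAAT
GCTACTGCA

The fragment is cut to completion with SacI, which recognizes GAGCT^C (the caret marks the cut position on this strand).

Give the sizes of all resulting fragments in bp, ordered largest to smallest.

77, 33, 25, 24 bp

SacI sites (GAGCTC) start at positions 29, 53, 130.
SacI cuts after base 5 of each site (before the last base), so after positions 33, 57, 134.
Linear molecule, 3 cuts → 4 fragments:
  1–33 → 33 bp
  34–57 → 24 bp
  58–134 → 77 bp
  135–159 → 25 bp
Sorted largest to smallest: 77, 33, 25, 24 bp.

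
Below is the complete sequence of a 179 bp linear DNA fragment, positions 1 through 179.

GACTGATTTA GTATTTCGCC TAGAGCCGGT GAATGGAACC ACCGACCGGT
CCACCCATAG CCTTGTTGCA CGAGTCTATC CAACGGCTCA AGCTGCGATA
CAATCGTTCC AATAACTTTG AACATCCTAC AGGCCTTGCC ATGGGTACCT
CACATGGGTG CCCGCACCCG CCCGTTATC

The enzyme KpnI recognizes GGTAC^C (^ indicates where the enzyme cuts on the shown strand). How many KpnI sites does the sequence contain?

GGTACC occurs starting at position 144.
KpnI cuts at 1 site.

1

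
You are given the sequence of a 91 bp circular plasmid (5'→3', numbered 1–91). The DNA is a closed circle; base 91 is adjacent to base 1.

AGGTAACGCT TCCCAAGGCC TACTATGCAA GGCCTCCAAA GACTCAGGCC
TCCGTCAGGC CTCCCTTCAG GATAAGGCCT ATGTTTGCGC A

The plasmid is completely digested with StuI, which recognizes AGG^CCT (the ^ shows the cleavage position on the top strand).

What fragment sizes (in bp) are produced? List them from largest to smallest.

32, 18, 16, 14, 11 bp

StuI sites (AGGCCT) start at positions 16, 30, 46, 57, 75.
StuI cuts after base 3 of each site, so after positions 18, 32, 48, 59, 77.
Circular molecule, 5 cuts → 5 fragments:
  19–32 → 14 bp
  33–48 → 16 bp
  49–59 → 11 bp
  60–77 → 18 bp
  78–91 then 1–18 → 14 + 18 = 32 bp
Sorted largest to smallest: 32, 18, 16, 14, 11 bp.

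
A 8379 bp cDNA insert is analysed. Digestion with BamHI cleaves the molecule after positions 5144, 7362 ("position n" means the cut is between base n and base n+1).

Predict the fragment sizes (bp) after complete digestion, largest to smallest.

Linear molecule, 2 cuts → 3 fragments:
  5144 − 0 = 5144 bp
  7362 − 5144 = 2218 bp
  8379 − 7362 = 1017 bp
Sorted largest to smallest: 5144, 2218, 1017 bp.

5144, 2218, 1017 bp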